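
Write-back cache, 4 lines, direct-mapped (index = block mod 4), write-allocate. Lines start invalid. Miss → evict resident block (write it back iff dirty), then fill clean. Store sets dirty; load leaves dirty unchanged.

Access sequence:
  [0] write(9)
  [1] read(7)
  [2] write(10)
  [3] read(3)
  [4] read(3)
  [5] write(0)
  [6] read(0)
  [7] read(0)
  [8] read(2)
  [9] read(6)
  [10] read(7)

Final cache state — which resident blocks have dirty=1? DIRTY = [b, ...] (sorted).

  0 | W B9 → L1 miss [D]
  1 | R B7 → L3 miss [-]
  2 | W B10 → L2 miss [D]
  3 | R B3 → L3 miss [-]
  4 | R B3 → L3 hit [-]
  5 | W B0 → L0 miss [D]
  6 | R B0 → L0 hit [D]
  7 | R B0 → L0 hit [D]
  8 | R B2 → L2 miss wb→B10 [-]
  9 | R B6 → L2 miss [-]
  10 | R B7 → L3 miss [-]

DIRTY = [0, 9]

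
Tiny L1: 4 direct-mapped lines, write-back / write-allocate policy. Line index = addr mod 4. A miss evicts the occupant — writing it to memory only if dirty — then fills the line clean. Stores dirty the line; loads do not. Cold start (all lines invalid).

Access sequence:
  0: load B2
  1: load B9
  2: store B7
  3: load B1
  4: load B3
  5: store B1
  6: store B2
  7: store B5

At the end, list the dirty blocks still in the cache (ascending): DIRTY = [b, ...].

DIRTY = [2, 5]

0: R B2 -> L2 miss  d=-]
1: R B9 -> L1 miss  d=-]
2: W B7 -> L3 miss  d=D]
3: R B1 -> L1 miss  d=-]
4: R B3 -> L3 miss wb->B7  d=-]
5: W B1 -> L1 hit  d=D]
6: W B2 -> L2 hit  d=D]
7: W B5 -> L1 miss wb->B1  d=D]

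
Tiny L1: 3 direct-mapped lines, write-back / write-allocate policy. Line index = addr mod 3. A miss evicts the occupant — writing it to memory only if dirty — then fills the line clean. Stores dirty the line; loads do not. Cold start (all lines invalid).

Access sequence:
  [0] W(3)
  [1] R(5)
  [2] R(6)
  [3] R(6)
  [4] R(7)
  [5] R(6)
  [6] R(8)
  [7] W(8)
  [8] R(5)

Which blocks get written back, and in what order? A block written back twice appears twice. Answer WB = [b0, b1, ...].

WB = [3, 8]

0: W B3 -> L0 miss  d=D]
1: R B5 -> L2 miss  d=-]
2: R B6 -> L0 miss wb->B3  d=-]
3: R B6 -> L0 hit  d=-]
4: R B7 -> L1 miss  d=-]
5: R B6 -> L0 hit  d=-]
6: R B8 -> L2 miss  d=-]
7: W B8 -> L2 hit  d=D]
8: R B5 -> L2 miss wb->B8  d=-]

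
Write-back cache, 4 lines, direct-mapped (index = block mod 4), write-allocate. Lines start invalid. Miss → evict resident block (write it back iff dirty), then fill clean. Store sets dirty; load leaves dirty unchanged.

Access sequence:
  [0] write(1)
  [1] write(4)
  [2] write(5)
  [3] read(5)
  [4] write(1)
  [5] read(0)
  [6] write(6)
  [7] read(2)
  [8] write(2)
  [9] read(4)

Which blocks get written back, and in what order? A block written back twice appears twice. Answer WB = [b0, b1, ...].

  0 | W B1 → L1 miss [D]
  1 | W B4 → L0 miss [D]
  2 | W B5 → L1 miss wb→B1 [D]
  3 | R B5 → L1 hit [D]
  4 | W B1 → L1 miss wb→B5 [D]
  5 | R B0 → L0 miss wb→B4 [-]
  6 | W B6 → L2 miss [D]
  7 | R B2 → L2 miss wb→B6 [-]
  8 | W B2 → L2 hit [D]
  9 | R B4 → L0 miss [-]

WB = [1, 5, 4, 6]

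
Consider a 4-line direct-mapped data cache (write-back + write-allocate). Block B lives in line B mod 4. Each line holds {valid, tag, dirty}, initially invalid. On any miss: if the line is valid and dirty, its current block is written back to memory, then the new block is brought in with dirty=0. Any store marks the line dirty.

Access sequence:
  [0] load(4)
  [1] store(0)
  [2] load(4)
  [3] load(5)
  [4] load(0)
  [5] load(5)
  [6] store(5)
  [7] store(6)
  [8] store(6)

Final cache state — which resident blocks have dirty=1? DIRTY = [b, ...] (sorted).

  0 | R B4 → L0 miss [-]
  1 | W B0 → L0 miss [D]
  2 | R B4 → L0 miss wb→B0 [-]
  3 | R B5 → L1 miss [-]
  4 | R B0 → L0 miss [-]
  5 | R B5 → L1 hit [-]
  6 | W B5 → L1 hit [D]
  7 | W B6 → L2 miss [D]
  8 | W B6 → L2 hit [D]

DIRTY = [5, 6]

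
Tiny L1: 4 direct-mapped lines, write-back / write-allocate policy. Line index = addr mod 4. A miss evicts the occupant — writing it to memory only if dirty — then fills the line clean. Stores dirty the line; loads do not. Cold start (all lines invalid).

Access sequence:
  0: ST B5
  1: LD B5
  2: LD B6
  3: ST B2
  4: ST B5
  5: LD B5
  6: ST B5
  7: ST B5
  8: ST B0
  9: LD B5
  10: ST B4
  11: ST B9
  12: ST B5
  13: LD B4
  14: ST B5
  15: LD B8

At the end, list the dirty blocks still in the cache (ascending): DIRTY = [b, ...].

  0 | W B5 → L1 miss [D]
  1 | R B5 → L1 hit [D]
  2 | R B6 → L2 miss [-]
  3 | W B2 → L2 miss [D]
  4 | W B5 → L1 hit [D]
  5 | R B5 → L1 hit [D]
  6 | W B5 → L1 hit [D]
  7 | W B5 → L1 hit [D]
  8 | W B0 → L0 miss [D]
  9 | R B5 → L1 hit [D]
  10 | W B4 → L0 miss wb→B0 [D]
  11 | W B9 → L1 miss wb→B5 [D]
  12 | W B5 → L1 miss wb→B9 [D]
  13 | R B4 → L0 hit [D]
  14 | W B5 → L1 hit [D]
  15 | R B8 → L0 miss wb→B4 [-]

DIRTY = [2, 5]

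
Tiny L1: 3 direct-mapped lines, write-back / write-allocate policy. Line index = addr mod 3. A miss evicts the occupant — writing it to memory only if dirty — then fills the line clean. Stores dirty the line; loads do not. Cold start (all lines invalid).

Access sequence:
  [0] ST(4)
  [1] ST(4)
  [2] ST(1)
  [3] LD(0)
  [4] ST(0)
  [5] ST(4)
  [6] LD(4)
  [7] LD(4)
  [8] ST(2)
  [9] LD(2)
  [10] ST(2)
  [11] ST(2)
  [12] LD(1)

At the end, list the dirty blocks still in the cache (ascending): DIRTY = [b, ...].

  0 | W B4 → L1 miss [D]
  1 | W B4 → L1 hit [D]
  2 | W B1 → L1 miss wb→B4 [D]
  3 | R B0 → L0 miss [-]
  4 | W B0 → L0 hit [D]
  5 | W B4 → L1 miss wb→B1 [D]
  6 | R B4 → L1 hit [D]
  7 | R B4 → L1 hit [D]
  8 | W B2 → L2 miss [D]
  9 | R B2 → L2 hit [D]
  10 | W B2 → L2 hit [D]
  11 | W B2 → L2 hit [D]
  12 | R B1 → L1 miss wb→B4 [-]

DIRTY = [0, 2]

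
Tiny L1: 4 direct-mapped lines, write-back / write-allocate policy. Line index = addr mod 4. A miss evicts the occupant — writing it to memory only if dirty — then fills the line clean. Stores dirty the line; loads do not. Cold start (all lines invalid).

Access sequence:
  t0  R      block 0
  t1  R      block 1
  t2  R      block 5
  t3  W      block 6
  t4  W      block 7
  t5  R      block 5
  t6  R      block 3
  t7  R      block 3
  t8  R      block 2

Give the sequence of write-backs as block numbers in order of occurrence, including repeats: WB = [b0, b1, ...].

0: R B0 -> L0 miss  d=-]
1: R B1 -> L1 miss  d=-]
2: R B5 -> L1 miss  d=-]
3: W B6 -> L2 miss  d=D]
4: W B7 -> L3 miss  d=D]
5: R B5 -> L1 hit  d=-]
6: R B3 -> L3 miss wb->B7  d=-]
7: R B3 -> L3 hit  d=-]
8: R B2 -> L2 miss wb->B6  d=-]

WB = [7, 6]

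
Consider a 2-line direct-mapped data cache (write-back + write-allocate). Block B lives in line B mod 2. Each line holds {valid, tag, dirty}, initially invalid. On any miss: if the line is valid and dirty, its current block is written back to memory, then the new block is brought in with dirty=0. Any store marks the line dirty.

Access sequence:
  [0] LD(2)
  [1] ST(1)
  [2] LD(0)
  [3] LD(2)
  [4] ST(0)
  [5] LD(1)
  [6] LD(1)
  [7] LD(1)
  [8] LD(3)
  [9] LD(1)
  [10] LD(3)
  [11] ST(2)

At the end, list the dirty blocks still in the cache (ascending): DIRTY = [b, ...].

DIRTY = [2]

0: R B2 → L0 miss [-]
1: W B1 → L1 miss [D]
2: R B0 → L0 miss [-]
3: R B2 → L0 miss [-]
4: W B0 → L0 miss [D]
5: R B1 → L1 hit [D]
6: R B1 → L1 hit [D]
7: R B1 → L1 hit [D]
8: R B3 → L1 miss wb→B1 [-]
9: R B1 → L1 miss [-]
10: R B3 → L1 miss [-]
11: W B2 → L0 miss wb→B0 [D]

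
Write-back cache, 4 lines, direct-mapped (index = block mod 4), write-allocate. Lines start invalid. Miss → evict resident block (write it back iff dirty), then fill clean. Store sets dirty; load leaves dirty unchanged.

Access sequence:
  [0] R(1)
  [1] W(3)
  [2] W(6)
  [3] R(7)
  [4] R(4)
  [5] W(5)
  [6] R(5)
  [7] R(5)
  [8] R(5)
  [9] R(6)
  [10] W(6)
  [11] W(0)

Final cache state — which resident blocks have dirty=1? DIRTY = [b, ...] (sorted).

DIRTY = [0, 5, 6]

  0 | R B1 → L1 miss [-]
  1 | W B3 → L3 miss [D]
  2 | W B6 → L2 miss [D]
  3 | R B7 → L3 miss wb→B3 [-]
  4 | R B4 → L0 miss [-]
  5 | W B5 → L1 miss [D]
  6 | R B5 → L1 hit [D]
  7 | R B5 → L1 hit [D]
  8 | R B5 → L1 hit [D]
  9 | R B6 → L2 hit [D]
  10 | W B6 → L2 hit [D]
  11 | W B0 → L0 miss [D]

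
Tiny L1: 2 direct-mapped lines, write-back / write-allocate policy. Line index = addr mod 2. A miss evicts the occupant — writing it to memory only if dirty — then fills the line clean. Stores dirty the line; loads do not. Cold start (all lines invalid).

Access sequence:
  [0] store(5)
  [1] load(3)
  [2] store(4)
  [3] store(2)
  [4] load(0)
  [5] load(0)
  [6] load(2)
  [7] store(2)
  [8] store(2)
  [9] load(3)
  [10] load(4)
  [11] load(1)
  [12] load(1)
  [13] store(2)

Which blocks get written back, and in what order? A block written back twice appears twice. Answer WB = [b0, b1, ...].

  0 | W B5 → L1 miss [D]
  1 | R B3 → L1 miss wb→B5 [-]
  2 | W B4 → L0 miss [D]
  3 | W B2 → L0 miss wb→B4 [D]
  4 | R B0 → L0 miss wb→B2 [-]
  5 | R B0 → L0 hit [-]
  6 | R B2 → L0 miss [-]
  7 | W B2 → L0 hit [D]
  8 | W B2 → L0 hit [D]
  9 | R B3 → L1 hit [-]
  10 | R B4 → L0 miss wb→B2 [-]
  11 | R B1 → L1 miss [-]
  12 | R B1 → L1 hit [-]
  13 | W B2 → L0 miss [D]

WB = [5, 4, 2, 2]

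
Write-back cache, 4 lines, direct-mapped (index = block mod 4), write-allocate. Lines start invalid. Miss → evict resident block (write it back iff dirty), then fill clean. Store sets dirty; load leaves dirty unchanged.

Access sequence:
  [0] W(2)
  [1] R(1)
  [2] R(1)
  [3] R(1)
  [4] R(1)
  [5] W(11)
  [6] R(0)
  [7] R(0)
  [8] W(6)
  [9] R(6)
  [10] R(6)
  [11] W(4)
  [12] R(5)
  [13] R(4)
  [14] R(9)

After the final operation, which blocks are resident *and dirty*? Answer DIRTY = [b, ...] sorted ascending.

DIRTY = [4, 6, 11]

0: W B2 → L2 miss [D]
1: R B1 → L1 miss [-]
2: R B1 → L1 hit [-]
3: R B1 → L1 hit [-]
4: R B1 → L1 hit [-]
5: W B11 → L3 miss [D]
6: R B0 → L0 miss [-]
7: R B0 → L0 hit [-]
8: W B6 → L2 miss wb→B2 [D]
9: R B6 → L2 hit [D]
10: R B6 → L2 hit [D]
11: W B4 → L0 miss [D]
12: R B5 → L1 miss [-]
13: R B4 → L0 hit [D]
14: R B9 → L1 miss [-]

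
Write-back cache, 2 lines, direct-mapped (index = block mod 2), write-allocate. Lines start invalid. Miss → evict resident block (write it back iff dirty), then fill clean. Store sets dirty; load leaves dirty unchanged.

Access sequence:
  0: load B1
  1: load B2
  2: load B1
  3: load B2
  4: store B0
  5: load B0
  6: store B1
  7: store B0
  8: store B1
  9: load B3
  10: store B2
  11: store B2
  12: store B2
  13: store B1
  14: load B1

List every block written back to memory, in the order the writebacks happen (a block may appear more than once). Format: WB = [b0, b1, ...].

WB = [1, 0]

0: R B1 -> L1 miss  d=-]
1: R B2 -> L0 miss  d=-]
2: R B1 -> L1 hit  d=-]
3: R B2 -> L0 hit  d=-]
4: W B0 -> L0 miss  d=D]
5: R B0 -> L0 hit  d=D]
6: W B1 -> L1 hit  d=D]
7: W B0 -> L0 hit  d=D]
8: W B1 -> L1 hit  d=D]
9: R B3 -> L1 miss wb->B1  d=-]
10: W B2 -> L0 miss wb->B0  d=D]
11: W B2 -> L0 hit  d=D]
12: W B2 -> L0 hit  d=D]
13: W B1 -> L1 miss  d=D]
14: R B1 -> L1 hit  d=D]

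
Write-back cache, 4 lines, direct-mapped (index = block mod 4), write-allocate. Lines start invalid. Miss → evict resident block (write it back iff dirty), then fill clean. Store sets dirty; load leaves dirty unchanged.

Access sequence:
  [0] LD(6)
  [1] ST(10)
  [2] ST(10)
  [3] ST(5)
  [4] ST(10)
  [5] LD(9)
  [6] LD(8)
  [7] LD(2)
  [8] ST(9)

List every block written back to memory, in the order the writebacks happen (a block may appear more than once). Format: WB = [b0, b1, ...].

0: R B6 -> L2 miss  d=-]
1: W B10 -> L2 miss  d=D]
2: W B10 -> L2 hit  d=D]
3: W B5 -> L1 miss  d=D]
4: W B10 -> L2 hit  d=D]
5: R B9 -> L1 miss wb->B5  d=-]
6: R B8 -> L0 miss  d=-]
7: R B2 -> L2 miss wb->B10  d=-]
8: W B9 -> L1 hit  d=D]

WB = [5, 10]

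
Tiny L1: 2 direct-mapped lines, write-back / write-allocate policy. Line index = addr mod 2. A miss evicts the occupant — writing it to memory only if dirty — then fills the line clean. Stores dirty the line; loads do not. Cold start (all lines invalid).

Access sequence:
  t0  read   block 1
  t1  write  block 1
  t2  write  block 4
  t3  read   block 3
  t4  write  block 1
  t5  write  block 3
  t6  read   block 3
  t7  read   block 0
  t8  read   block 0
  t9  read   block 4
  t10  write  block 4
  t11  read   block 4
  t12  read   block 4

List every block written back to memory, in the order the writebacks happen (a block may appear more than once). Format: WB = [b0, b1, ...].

WB = [1, 1, 4]

0: R B1 → L1 miss [-]
1: W B1 → L1 hit [D]
2: W B4 → L0 miss [D]
3: R B3 → L1 miss wb→B1 [-]
4: W B1 → L1 miss [D]
5: W B3 → L1 miss wb→B1 [D]
6: R B3 → L1 hit [D]
7: R B0 → L0 miss wb→B4 [-]
8: R B0 → L0 hit [-]
9: R B4 → L0 miss [-]
10: W B4 → L0 hit [D]
11: R B4 → L0 hit [D]
12: R B4 → L0 hit [D]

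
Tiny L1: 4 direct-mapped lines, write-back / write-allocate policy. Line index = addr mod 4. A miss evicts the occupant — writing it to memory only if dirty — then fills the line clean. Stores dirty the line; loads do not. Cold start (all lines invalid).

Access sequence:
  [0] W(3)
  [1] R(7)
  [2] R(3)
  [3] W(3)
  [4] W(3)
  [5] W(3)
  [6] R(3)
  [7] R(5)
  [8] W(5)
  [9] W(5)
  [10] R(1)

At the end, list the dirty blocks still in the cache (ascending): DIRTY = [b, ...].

  0 | W B3 → L3 miss [D]
  1 | R B7 → L3 miss wb→B3 [-]
  2 | R B3 → L3 miss [-]
  3 | W B3 → L3 hit [D]
  4 | W B3 → L3 hit [D]
  5 | W B3 → L3 hit [D]
  6 | R B3 → L3 hit [D]
  7 | R B5 → L1 miss [-]
  8 | W B5 → L1 hit [D]
  9 | W B5 → L1 hit [D]
  10 | R B1 → L1 miss wb→B5 [-]

DIRTY = [3]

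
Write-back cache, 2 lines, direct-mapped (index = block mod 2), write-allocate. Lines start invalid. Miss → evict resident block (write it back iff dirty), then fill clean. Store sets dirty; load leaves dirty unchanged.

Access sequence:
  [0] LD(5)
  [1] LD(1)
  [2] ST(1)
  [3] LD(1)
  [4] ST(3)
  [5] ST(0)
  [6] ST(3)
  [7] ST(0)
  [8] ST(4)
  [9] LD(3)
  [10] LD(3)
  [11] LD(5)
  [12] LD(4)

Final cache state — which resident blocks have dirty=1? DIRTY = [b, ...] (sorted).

0: R B5 -> L1 miss  d=-]
1: R B1 -> L1 miss  d=-]
2: W B1 -> L1 hit  d=D]
3: R B1 -> L1 hit  d=D]
4: W B3 -> L1 miss wb->B1  d=D]
5: W B0 -> L0 miss  d=D]
6: W B3 -> L1 hit  d=D]
7: W B0 -> L0 hit  d=D]
8: W B4 -> L0 miss wb->B0  d=D]
9: R B3 -> L1 hit  d=D]
10: R B3 -> L1 hit  d=D]
11: R B5 -> L1 miss wb->B3  d=-]
12: R B4 -> L0 hit  d=D]

DIRTY = [4]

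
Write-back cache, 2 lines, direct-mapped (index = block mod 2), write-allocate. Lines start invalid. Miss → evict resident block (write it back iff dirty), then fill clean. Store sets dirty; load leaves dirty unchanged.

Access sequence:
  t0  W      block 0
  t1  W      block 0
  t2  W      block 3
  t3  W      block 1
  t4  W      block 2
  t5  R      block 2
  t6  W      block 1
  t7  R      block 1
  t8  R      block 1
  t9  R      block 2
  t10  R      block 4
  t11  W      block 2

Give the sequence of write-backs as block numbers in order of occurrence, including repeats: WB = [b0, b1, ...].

WB = [3, 0, 2]

0: W B0 -> L0 miss  d=D]
1: W B0 -> L0 hit  d=D]
2: W B3 -> L1 miss  d=D]
3: W B1 -> L1 miss wb->B3  d=D]
4: W B2 -> L0 miss wb->B0  d=D]
5: R B2 -> L0 hit  d=D]
6: W B1 -> L1 hit  d=D]
7: R B1 -> L1 hit  d=D]
8: R B1 -> L1 hit  d=D]
9: R B2 -> L0 hit  d=D]
10: R B4 -> L0 miss wb->B2  d=-]
11: W B2 -> L0 miss  d=D]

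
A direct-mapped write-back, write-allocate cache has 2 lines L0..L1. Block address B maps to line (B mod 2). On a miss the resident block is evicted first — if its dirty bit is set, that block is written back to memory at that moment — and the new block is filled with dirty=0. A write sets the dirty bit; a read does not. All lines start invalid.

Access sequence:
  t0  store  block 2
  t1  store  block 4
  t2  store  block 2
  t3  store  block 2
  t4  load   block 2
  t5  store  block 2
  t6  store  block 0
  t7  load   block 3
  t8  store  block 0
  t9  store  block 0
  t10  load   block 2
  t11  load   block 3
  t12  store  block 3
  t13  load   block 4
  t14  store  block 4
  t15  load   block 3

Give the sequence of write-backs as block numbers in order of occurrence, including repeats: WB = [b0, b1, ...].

0: W B2 -> L0 miss  d=D]
1: W B4 -> L0 miss wb->B2  d=D]
2: W B2 -> L0 miss wb->B4  d=D]
3: W B2 -> L0 hit  d=D]
4: R B2 -> L0 hit  d=D]
5: W B2 -> L0 hit  d=D]
6: W B0 -> L0 miss wb->B2  d=D]
7: R B3 -> L1 miss  d=-]
8: W B0 -> L0 hit  d=D]
9: W B0 -> L0 hit  d=D]
10: R B2 -> L0 miss wb->B0  d=-]
11: R B3 -> L1 hit  d=-]
12: W B3 -> L1 hit  d=D]
13: R B4 -> L0 miss  d=-]
14: W B4 -> L0 hit  d=D]
15: R B3 -> L1 hit  d=D]

WB = [2, 4, 2, 0]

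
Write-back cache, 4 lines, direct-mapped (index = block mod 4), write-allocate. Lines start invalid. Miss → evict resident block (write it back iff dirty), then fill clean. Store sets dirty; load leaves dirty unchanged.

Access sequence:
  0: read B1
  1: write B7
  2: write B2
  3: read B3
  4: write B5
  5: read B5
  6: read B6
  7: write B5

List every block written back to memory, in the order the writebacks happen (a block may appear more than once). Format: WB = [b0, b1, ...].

WB = [7, 2]

  0 | R B1 → L1 miss [-]
  1 | W B7 → L3 miss [D]
  2 | W B2 → L2 miss [D]
  3 | R B3 → L3 miss wb→B7 [-]
  4 | W B5 → L1 miss [D]
  5 | R B5 → L1 hit [D]
  6 | R B6 → L2 miss wb→B2 [-]
  7 | W B5 → L1 hit [D]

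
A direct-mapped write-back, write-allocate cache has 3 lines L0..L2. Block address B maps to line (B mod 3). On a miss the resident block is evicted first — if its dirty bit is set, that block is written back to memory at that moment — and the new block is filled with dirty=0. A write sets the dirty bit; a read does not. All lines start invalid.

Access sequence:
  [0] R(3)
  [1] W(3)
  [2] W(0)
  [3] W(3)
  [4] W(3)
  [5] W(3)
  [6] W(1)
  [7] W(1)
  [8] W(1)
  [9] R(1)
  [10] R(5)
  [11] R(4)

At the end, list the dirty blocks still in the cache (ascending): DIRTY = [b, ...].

DIRTY = [3]

0: R B3 → L0 miss [-]
1: W B3 → L0 hit [D]
2: W B0 → L0 miss wb→B3 [D]
3: W B3 → L0 miss wb→B0 [D]
4: W B3 → L0 hit [D]
5: W B3 → L0 hit [D]
6: W B1 → L1 miss [D]
7: W B1 → L1 hit [D]
8: W B1 → L1 hit [D]
9: R B1 → L1 hit [D]
10: R B5 → L2 miss [-]
11: R B4 → L1 miss wb→B1 [-]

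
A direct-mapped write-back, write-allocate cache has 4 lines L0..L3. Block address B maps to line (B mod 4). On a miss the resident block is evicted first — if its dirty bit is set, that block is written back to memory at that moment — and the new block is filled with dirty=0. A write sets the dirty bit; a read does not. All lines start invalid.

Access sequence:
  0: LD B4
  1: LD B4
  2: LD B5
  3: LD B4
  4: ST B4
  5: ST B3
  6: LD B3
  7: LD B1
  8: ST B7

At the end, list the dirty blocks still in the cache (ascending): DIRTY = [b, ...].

0: R B4 -> L0 miss  d=-]
1: R B4 -> L0 hit  d=-]
2: R B5 -> L1 miss  d=-]
3: R B4 -> L0 hit  d=-]
4: W B4 -> L0 hit  d=D]
5: W B3 -> L3 miss  d=D]
6: R B3 -> L3 hit  d=D]
7: R B1 -> L1 miss  d=-]
8: W B7 -> L3 miss wb->B3  d=D]

DIRTY = [4, 7]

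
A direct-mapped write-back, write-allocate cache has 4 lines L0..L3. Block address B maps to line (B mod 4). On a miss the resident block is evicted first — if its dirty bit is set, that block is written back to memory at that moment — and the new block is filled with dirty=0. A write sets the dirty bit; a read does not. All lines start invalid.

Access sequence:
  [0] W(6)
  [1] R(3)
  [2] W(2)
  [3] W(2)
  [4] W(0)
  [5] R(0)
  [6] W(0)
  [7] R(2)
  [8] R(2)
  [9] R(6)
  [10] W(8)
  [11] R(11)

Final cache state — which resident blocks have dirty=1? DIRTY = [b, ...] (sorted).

DIRTY = [8]

0: W B6 → L2 miss [D]
1: R B3 → L3 miss [-]
2: W B2 → L2 miss wb→B6 [D]
3: W B2 → L2 hit [D]
4: W B0 → L0 miss [D]
5: R B0 → L0 hit [D]
6: W B0 → L0 hit [D]
7: R B2 → L2 hit [D]
8: R B2 → L2 hit [D]
9: R B6 → L2 miss wb→B2 [-]
10: W B8 → L0 miss wb→B0 [D]
11: R B11 → L3 miss [-]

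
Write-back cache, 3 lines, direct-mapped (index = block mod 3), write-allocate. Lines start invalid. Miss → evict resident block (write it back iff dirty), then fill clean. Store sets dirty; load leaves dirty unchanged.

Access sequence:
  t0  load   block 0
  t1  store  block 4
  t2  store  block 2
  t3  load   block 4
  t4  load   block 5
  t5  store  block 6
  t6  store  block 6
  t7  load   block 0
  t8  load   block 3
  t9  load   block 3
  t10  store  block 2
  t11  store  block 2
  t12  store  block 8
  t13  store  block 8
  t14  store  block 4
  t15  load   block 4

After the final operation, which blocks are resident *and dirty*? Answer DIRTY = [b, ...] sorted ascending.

DIRTY = [4, 8]

0: R B0 → L0 miss [-]
1: W B4 → L1 miss [D]
2: W B2 → L2 miss [D]
3: R B4 → L1 hit [D]
4: R B5 → L2 miss wb→B2 [-]
5: W B6 → L0 miss [D]
6: W B6 → L0 hit [D]
7: R B0 → L0 miss wb→B6 [-]
8: R B3 → L0 miss [-]
9: R B3 → L0 hit [-]
10: W B2 → L2 miss [D]
11: W B2 → L2 hit [D]
12: W B8 → L2 miss wb→B2 [D]
13: W B8 → L2 hit [D]
14: W B4 → L1 hit [D]
15: R B4 → L1 hit [D]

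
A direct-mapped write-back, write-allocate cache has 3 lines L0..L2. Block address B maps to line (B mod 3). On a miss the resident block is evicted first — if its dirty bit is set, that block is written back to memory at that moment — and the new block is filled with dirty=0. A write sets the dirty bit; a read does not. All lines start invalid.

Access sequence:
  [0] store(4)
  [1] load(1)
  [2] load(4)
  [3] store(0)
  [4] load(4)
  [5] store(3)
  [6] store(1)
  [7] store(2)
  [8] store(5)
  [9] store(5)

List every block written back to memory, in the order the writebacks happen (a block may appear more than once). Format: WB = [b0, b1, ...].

WB = [4, 0, 2]

0: W B4 -> L1 miss  d=D]
1: R B1 -> L1 miss wb->B4  d=-]
2: R B4 -> L1 miss  d=-]
3: W B0 -> L0 miss  d=D]
4: R B4 -> L1 hit  d=-]
5: W B3 -> L0 miss wb->B0  d=D]
6: W B1 -> L1 miss  d=D]
7: W B2 -> L2 miss  d=D]
8: W B5 -> L2 miss wb->B2  d=D]
9: W B5 -> L2 hit  d=D]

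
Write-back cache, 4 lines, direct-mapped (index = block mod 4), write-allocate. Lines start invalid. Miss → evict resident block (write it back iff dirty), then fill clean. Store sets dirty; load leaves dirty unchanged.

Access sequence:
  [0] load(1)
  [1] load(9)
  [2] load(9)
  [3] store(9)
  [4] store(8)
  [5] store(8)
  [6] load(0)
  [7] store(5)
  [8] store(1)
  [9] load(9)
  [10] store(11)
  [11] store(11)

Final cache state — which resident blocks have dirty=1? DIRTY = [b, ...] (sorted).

DIRTY = [11]

0: R B1 → L1 miss [-]
1: R B9 → L1 miss [-]
2: R B9 → L1 hit [-]
3: W B9 → L1 hit [D]
4: W B8 → L0 miss [D]
5: W B8 → L0 hit [D]
6: R B0 → L0 miss wb→B8 [-]
7: W B5 → L1 miss wb→B9 [D]
8: W B1 → L1 miss wb→B5 [D]
9: R B9 → L1 miss wb→B1 [-]
10: W B11 → L3 miss [D]
11: W B11 → L3 hit [D]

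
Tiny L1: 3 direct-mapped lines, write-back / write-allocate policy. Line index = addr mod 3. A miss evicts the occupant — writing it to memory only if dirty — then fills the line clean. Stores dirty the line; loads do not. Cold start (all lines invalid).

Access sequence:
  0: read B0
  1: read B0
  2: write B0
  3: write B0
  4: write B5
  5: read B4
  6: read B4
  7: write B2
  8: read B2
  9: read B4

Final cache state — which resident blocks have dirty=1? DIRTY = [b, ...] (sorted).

DIRTY = [0, 2]

0: R B0 → L0 miss [-]
1: R B0 → L0 hit [-]
2: W B0 → L0 hit [D]
3: W B0 → L0 hit [D]
4: W B5 → L2 miss [D]
5: R B4 → L1 miss [-]
6: R B4 → L1 hit [-]
7: W B2 → L2 miss wb→B5 [D]
8: R B2 → L2 hit [D]
9: R B4 → L1 hit [-]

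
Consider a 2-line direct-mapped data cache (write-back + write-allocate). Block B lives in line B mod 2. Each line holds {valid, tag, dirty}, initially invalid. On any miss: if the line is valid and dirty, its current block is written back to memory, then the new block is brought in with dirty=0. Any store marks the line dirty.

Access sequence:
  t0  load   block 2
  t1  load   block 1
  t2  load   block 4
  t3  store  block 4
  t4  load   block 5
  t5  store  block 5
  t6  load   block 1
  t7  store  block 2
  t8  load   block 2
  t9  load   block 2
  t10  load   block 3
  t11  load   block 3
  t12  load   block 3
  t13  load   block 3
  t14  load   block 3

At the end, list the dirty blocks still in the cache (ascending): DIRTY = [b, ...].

  0 | R B2 → L0 miss [-]
  1 | R B1 → L1 miss [-]
  2 | R B4 → L0 miss [-]
  3 | W B4 → L0 hit [D]
  4 | R B5 → L1 miss [-]
  5 | W B5 → L1 hit [D]
  6 | R B1 → L1 miss wb→B5 [-]
  7 | W B2 → L0 miss wb→B4 [D]
  8 | R B2 → L0 hit [D]
  9 | R B2 → L0 hit [D]
  10 | R B3 → L1 miss [-]
  11 | R B3 → L1 hit [-]
  12 | R B3 → L1 hit [-]
  13 | R B3 → L1 hit [-]
  14 | R B3 → L1 hit [-]

DIRTY = [2]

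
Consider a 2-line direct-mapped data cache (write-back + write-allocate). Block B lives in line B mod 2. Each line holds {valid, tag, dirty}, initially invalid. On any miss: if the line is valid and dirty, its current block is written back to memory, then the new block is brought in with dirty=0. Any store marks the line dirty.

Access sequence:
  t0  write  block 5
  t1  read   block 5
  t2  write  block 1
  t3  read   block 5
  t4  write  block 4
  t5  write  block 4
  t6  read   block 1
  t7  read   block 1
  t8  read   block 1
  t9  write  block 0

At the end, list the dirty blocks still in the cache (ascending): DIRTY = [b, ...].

DIRTY = [0]

0: W B5 → L1 miss [D]
1: R B5 → L1 hit [D]
2: W B1 → L1 miss wb→B5 [D]
3: R B5 → L1 miss wb→B1 [-]
4: W B4 → L0 miss [D]
5: W B4 → L0 hit [D]
6: R B1 → L1 miss [-]
7: R B1 → L1 hit [-]
8: R B1 → L1 hit [-]
9: W B0 → L0 miss wb→B4 [D]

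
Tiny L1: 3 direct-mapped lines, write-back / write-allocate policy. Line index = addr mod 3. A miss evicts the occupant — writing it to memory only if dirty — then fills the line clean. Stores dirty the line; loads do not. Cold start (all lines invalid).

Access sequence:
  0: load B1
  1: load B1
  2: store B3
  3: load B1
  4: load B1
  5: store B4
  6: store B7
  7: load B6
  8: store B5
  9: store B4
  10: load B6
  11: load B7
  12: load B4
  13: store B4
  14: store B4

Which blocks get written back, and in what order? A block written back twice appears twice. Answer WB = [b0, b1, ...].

  0 | R B1 → L1 miss [-]
  1 | R B1 → L1 hit [-]
  2 | W B3 → L0 miss [D]
  3 | R B1 → L1 hit [-]
  4 | R B1 → L1 hit [-]
  5 | W B4 → L1 miss [D]
  6 | W B7 → L1 miss wb→B4 [D]
  7 | R B6 → L0 miss wb→B3 [-]
  8 | W B5 → L2 miss [D]
  9 | W B4 → L1 miss wb→B7 [D]
  10 | R B6 → L0 hit [-]
  11 | R B7 → L1 miss wb→B4 [-]
  12 | R B4 → L1 miss [-]
  13 | W B4 → L1 hit [D]
  14 | W B4 → L1 hit [D]

WB = [4, 3, 7, 4]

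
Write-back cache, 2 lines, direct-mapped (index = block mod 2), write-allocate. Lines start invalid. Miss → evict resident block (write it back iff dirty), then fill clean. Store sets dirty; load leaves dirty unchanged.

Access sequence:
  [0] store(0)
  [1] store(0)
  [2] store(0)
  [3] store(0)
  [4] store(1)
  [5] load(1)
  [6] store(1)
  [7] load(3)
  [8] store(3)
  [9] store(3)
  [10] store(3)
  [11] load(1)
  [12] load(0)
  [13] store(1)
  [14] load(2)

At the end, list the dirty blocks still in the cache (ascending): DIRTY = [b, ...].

0: W B0 → L0 miss [D]
1: W B0 → L0 hit [D]
2: W B0 → L0 hit [D]
3: W B0 → L0 hit [D]
4: W B1 → L1 miss [D]
5: R B1 → L1 hit [D]
6: W B1 → L1 hit [D]
7: R B3 → L1 miss wb→B1 [-]
8: W B3 → L1 hit [D]
9: W B3 → L1 hit [D]
10: W B3 → L1 hit [D]
11: R B1 → L1 miss wb→B3 [-]
12: R B0 → L0 hit [D]
13: W B1 → L1 hit [D]
14: R B2 → L0 miss wb→B0 [-]

DIRTY = [1]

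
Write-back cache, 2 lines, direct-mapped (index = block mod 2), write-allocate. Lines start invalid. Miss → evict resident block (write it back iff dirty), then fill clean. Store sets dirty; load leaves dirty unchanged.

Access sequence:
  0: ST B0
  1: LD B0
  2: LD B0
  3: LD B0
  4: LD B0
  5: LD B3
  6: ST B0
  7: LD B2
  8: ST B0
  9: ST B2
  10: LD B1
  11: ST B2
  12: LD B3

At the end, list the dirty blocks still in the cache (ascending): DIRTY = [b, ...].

DIRTY = [2]

0: W B0 → L0 miss [D]
1: R B0 → L0 hit [D]
2: R B0 → L0 hit [D]
3: R B0 → L0 hit [D]
4: R B0 → L0 hit [D]
5: R B3 → L1 miss [-]
6: W B0 → L0 hit [D]
7: R B2 → L0 miss wb→B0 [-]
8: W B0 → L0 miss [D]
9: W B2 → L0 miss wb→B0 [D]
10: R B1 → L1 miss [-]
11: W B2 → L0 hit [D]
12: R B3 → L1 miss [-]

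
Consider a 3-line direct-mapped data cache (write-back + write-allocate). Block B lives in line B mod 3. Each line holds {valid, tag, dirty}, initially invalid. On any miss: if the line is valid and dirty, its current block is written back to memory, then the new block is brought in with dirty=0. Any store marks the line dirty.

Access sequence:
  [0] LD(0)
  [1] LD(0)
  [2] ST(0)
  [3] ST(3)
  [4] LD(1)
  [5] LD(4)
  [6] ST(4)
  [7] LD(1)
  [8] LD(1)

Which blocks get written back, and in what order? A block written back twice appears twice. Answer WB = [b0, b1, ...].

  0 | R B0 → L0 miss [-]
  1 | R B0 → L0 hit [-]
  2 | W B0 → L0 hit [D]
  3 | W B3 → L0 miss wb→B0 [D]
  4 | R B1 → L1 miss [-]
  5 | R B4 → L1 miss [-]
  6 | W B4 → L1 hit [D]
  7 | R B1 → L1 miss wb→B4 [-]
  8 | R B1 → L1 hit [-]

WB = [0, 4]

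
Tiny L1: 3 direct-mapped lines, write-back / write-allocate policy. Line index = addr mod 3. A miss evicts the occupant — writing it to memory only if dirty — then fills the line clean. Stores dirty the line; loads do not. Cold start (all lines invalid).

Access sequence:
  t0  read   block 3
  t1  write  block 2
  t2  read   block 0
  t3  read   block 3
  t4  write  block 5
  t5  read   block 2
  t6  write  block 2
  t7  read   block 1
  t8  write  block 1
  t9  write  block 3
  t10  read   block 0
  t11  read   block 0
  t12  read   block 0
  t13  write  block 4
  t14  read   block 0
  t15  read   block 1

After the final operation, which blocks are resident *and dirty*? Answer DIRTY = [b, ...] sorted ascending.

  0 | R B3 → L0 miss [-]
  1 | W B2 → L2 miss [D]
  2 | R B0 → L0 miss [-]
  3 | R B3 → L0 miss [-]
  4 | W B5 → L2 miss wb→B2 [D]
  5 | R B2 → L2 miss wb→B5 [-]
  6 | W B2 → L2 hit [D]
  7 | R B1 → L1 miss [-]
  8 | W B1 → L1 hit [D]
  9 | W B3 → L0 hit [D]
  10 | R B0 → L0 miss wb→B3 [-]
  11 | R B0 → L0 hit [-]
  12 | R B0 → L0 hit [-]
  13 | W B4 → L1 miss wb→B1 [D]
  14 | R B0 → L0 hit [-]
  15 | R B1 → L1 miss wb→B4 [-]

DIRTY = [2]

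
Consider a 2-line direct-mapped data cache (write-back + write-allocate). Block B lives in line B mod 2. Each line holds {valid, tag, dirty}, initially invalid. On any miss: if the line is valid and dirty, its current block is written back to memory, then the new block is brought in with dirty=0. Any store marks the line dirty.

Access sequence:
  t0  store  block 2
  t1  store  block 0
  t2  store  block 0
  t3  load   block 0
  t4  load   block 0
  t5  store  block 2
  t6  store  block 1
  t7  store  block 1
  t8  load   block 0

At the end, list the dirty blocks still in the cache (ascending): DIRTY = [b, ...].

DIRTY = [1]

  0 | W B2 → L0 miss [D]
  1 | W B0 → L0 miss wb→B2 [D]
  2 | W B0 → L0 hit [D]
  3 | R B0 → L0 hit [D]
  4 | R B0 → L0 hit [D]
  5 | W B2 → L0 miss wb→B0 [D]
  6 | W B1 → L1 miss [D]
  7 | W B1 → L1 hit [D]
  8 | R B0 → L0 miss wb→B2 [-]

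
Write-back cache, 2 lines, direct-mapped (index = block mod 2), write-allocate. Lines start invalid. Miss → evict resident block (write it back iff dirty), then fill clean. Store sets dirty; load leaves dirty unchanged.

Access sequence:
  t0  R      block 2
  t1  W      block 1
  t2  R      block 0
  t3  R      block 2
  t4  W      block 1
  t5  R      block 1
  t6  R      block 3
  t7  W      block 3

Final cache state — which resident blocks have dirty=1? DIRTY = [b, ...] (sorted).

DIRTY = [3]

  0 | R B2 → L0 miss [-]
  1 | W B1 → L1 miss [D]
  2 | R B0 → L0 miss [-]
  3 | R B2 → L0 miss [-]
  4 | W B1 → L1 hit [D]
  5 | R B1 → L1 hit [D]
  6 | R B3 → L1 miss wb→B1 [-]
  7 | W B3 → L1 hit [D]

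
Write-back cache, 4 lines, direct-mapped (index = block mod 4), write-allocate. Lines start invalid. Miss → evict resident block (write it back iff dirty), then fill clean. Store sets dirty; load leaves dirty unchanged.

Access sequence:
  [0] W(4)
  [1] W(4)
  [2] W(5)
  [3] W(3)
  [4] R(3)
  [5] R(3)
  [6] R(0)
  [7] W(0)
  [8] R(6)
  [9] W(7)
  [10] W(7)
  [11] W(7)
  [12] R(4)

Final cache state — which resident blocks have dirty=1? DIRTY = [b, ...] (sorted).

DIRTY = [5, 7]

0: W B4 → L0 miss [D]
1: W B4 → L0 hit [D]
2: W B5 → L1 miss [D]
3: W B3 → L3 miss [D]
4: R B3 → L3 hit [D]
5: R B3 → L3 hit [D]
6: R B0 → L0 miss wb→B4 [-]
7: W B0 → L0 hit [D]
8: R B6 → L2 miss [-]
9: W B7 → L3 miss wb→B3 [D]
10: W B7 → L3 hit [D]
11: W B7 → L3 hit [D]
12: R B4 → L0 miss wb→B0 [-]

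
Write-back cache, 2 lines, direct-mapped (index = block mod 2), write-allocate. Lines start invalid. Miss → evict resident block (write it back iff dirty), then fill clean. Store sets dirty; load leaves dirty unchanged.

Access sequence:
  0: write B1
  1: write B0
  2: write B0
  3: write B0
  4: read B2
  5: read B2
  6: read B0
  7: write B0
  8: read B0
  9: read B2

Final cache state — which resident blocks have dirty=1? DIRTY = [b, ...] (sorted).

0: W B1 -> L1 miss  d=D]
1: W B0 -> L0 miss  d=D]
2: W B0 -> L0 hit  d=D]
3: W B0 -> L0 hit  d=D]
4: R B2 -> L0 miss wb->B0  d=-]
5: R B2 -> L0 hit  d=-]
6: R B0 -> L0 miss  d=-]
7: W B0 -> L0 hit  d=D]
8: R B0 -> L0 hit  d=D]
9: R B2 -> L0 miss wb->B0  d=-]

DIRTY = [1]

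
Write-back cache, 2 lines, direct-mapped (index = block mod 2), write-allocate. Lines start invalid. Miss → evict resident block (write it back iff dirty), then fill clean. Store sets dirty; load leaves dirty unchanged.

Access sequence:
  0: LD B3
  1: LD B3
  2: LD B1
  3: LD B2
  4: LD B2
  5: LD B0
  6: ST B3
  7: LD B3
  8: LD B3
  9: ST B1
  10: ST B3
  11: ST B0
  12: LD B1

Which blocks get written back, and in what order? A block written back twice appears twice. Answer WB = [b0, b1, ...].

0: R B3 → L1 miss [-]
1: R B3 → L1 hit [-]
2: R B1 → L1 miss [-]
3: R B2 → L0 miss [-]
4: R B2 → L0 hit [-]
5: R B0 → L0 miss [-]
6: W B3 → L1 miss [D]
7: R B3 → L1 hit [D]
8: R B3 → L1 hit [D]
9: W B1 → L1 miss wb→B3 [D]
10: W B3 → L1 miss wb→B1 [D]
11: W B0 → L0 hit [D]
12: R B1 → L1 miss wb→B3 [-]

WB = [3, 1, 3]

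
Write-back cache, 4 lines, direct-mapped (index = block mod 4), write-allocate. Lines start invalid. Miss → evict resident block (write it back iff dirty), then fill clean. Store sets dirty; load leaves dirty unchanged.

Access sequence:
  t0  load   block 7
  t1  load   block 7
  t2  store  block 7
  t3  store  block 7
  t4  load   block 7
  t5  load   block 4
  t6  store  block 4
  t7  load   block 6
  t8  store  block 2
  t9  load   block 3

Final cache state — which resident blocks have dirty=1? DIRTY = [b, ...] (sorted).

DIRTY = [2, 4]

0: R B7 → L3 miss [-]
1: R B7 → L3 hit [-]
2: W B7 → L3 hit [D]
3: W B7 → L3 hit [D]
4: R B7 → L3 hit [D]
5: R B4 → L0 miss [-]
6: W B4 → L0 hit [D]
7: R B6 → L2 miss [-]
8: W B2 → L2 miss [D]
9: R B3 → L3 miss wb→B7 [-]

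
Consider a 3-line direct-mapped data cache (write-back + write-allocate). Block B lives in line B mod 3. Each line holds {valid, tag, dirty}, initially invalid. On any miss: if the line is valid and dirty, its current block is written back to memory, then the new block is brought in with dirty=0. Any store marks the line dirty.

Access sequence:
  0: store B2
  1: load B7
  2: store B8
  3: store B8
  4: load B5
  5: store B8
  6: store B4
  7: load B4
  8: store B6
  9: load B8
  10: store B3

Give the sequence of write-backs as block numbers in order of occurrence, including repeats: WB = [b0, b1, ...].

0: W B2 -> L2 miss  d=D]
1: R B7 -> L1 miss  d=-]
2: W B8 -> L2 miss wb->B2  d=D]
3: W B8 -> L2 hit  d=D]
4: R B5 -> L2 miss wb->B8  d=-]
5: W B8 -> L2 miss  d=D]
6: W B4 -> L1 miss  d=D]
7: R B4 -> L1 hit  d=D]
8: W B6 -> L0 miss  d=D]
9: R B8 -> L2 hit  d=D]
10: W B3 -> L0 miss wb->B6  d=D]

WB = [2, 8, 6]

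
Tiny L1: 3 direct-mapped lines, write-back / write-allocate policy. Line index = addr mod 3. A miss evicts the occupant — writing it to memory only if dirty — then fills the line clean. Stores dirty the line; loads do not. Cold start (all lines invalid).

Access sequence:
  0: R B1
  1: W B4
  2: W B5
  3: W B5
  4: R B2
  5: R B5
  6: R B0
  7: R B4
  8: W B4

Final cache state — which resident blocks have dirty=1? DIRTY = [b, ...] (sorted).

0: R B1 -> L1 miss  d=-]
1: W B4 -> L1 miss  d=D]
2: W B5 -> L2 miss  d=D]
3: W B5 -> L2 hit  d=D]
4: R B2 -> L2 miss wb->B5  d=-]
5: R B5 -> L2 miss  d=-]
6: R B0 -> L0 miss  d=-]
7: R B4 -> L1 hit  d=D]
8: W B4 -> L1 hit  d=D]

DIRTY = [4]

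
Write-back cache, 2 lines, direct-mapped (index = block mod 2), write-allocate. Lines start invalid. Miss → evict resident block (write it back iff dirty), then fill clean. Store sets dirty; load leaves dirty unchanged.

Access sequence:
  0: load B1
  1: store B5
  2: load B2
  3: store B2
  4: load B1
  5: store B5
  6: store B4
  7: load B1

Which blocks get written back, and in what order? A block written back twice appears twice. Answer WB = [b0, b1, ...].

  0 | R B1 → L1 miss [-]
  1 | W B5 → L1 miss [D]
  2 | R B2 → L0 miss [-]
  3 | W B2 → L0 hit [D]
  4 | R B1 → L1 miss wb→B5 [-]
  5 | W B5 → L1 miss [D]
  6 | W B4 → L0 miss wb→B2 [D]
  7 | R B1 → L1 miss wb→B5 [-]

WB = [5, 2, 5]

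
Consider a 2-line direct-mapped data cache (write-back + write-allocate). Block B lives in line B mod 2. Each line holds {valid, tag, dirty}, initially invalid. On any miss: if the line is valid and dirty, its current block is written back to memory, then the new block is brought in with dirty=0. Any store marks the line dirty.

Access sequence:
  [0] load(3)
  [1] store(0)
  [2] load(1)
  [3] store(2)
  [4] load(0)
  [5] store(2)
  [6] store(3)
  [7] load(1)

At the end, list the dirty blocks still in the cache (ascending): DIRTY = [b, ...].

0: R B3 → L1 miss [-]
1: W B0 → L0 miss [D]
2: R B1 → L1 miss [-]
3: W B2 → L0 miss wb→B0 [D]
4: R B0 → L0 miss wb→B2 [-]
5: W B2 → L0 miss [D]
6: W B3 → L1 miss [D]
7: R B1 → L1 miss wb→B3 [-]

DIRTY = [2]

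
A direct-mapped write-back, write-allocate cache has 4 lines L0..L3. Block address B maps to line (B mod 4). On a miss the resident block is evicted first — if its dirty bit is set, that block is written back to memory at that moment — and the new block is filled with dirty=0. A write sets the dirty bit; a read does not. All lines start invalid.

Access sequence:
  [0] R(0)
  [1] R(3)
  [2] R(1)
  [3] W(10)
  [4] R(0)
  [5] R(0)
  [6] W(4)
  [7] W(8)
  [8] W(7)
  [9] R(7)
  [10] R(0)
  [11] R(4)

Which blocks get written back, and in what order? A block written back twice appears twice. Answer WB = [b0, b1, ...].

WB = [4, 8]

0: R B0 → L0 miss [-]
1: R B3 → L3 miss [-]
2: R B1 → L1 miss [-]
3: W B10 → L2 miss [D]
4: R B0 → L0 hit [-]
5: R B0 → L0 hit [-]
6: W B4 → L0 miss [D]
7: W B8 → L0 miss wb→B4 [D]
8: W B7 → L3 miss [D]
9: R B7 → L3 hit [D]
10: R B0 → L0 miss wb→B8 [-]
11: R B4 → L0 miss [-]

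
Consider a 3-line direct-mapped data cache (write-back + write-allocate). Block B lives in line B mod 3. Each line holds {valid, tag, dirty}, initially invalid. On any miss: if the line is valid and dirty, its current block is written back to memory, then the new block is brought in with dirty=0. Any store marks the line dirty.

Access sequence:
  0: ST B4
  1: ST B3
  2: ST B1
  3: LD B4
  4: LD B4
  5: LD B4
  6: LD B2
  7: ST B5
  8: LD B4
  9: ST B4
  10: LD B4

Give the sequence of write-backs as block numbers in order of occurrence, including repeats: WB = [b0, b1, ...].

0: W B4 → L1 miss [D]
1: W B3 → L0 miss [D]
2: W B1 → L1 miss wb→B4 [D]
3: R B4 → L1 miss wb→B1 [-]
4: R B4 → L1 hit [-]
5: R B4 → L1 hit [-]
6: R B2 → L2 miss [-]
7: W B5 → L2 miss [D]
8: R B4 → L1 hit [-]
9: W B4 → L1 hit [D]
10: R B4 → L1 hit [D]

WB = [4, 1]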